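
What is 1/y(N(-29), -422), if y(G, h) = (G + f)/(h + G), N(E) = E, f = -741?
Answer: 41/70 ≈ 0.58571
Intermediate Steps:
y(G, h) = (-741 + G)/(G + h) (y(G, h) = (G - 741)/(h + G) = (-741 + G)/(G + h))
1/y(N(-29), -422) = 1/((-741 - 29)/(-29 - 422)) = 1/(-770/(-451)) = 1/(-1/451*(-770)) = 1/(70/41) = 41/70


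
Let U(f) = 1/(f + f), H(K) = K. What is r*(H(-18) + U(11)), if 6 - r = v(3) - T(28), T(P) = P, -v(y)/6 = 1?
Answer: -7900/11 ≈ -718.18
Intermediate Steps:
v(y) = -6 (v(y) = -6*1 = -6)
U(f) = 1/(2*f)
r = 40 (r = 6 - (-6 - 1*28) = 6 - (-6 - 28) = 6 - 1*(-34) = 6 + 34 = 40)
r*(H(-18) + U(11)) = 40*(-18 + (½)/11) = 40*(-18 + (½)*(1/11)) = 40*(-18 + 1/22) = 40*(-395/22) = -7900/11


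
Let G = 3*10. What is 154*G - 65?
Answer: 4555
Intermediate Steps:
G = 30
154*G - 65 = 154*30 - 65 = 4620 - 65 = 4555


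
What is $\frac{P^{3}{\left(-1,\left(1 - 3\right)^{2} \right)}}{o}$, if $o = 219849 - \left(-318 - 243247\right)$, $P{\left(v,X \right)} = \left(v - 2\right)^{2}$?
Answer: $\frac{729}{463414} \approx 0.0015731$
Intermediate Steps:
$P{\left(v,X \right)} = \left(-2 + v\right)^{2}$
$o = 463414$ ($o = 219849 - \left(-318 - 243247\right) = 219849 - -243565 = 219849 + 243565 = 463414$)
$\frac{P^{3}{\left(-1,\left(1 - 3\right)^{2} \right)}}{o} = \frac{\left(\left(-2 - 1\right)^{2}\right)^{3}}{463414} = \left(\left(-3\right)^{2}\right)^{3} \cdot \frac{1}{463414} = 9^{3} \cdot \frac{1}{463414} = 729 \cdot \frac{1}{463414} = \frac{729}{463414}$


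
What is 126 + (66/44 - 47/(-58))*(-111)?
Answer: -3783/29 ≈ -130.45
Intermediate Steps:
126 + (66/44 - 47/(-58))*(-111) = 126 + (66*(1/44) - 47*(-1/58))*(-111) = 126 + (3/2 + 47/58)*(-111) = 126 + (67/29)*(-111) = 126 - 7437/29 = -3783/29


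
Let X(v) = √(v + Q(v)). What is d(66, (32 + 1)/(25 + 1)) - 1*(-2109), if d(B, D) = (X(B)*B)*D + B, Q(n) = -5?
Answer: 2175 + 1089*√61/13 ≈ 2829.3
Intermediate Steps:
X(v) = √(-5 + v) (X(v) = √(v - 5) = √(-5 + v))
d(B, D) = B + B*D*√(-5 + B) (d(B, D) = (√(-5 + B)*B)*D + B = (B*√(-5 + B))*D + B = B*D*√(-5 + B) + B = B + B*D*√(-5 + B))
d(66, (32 + 1)/(25 + 1)) - 1*(-2109) = 66*(1 + ((32 + 1)/(25 + 1))*√(-5 + 66)) - 1*(-2109) = 66*(1 + (33/26)*√61) + 2109 = 66*(1 + (33*(1/26))*√61) + 2109 = 66*(1 + 33*√61/26) + 2109 = (66 + 1089*√61/13) + 2109 = 2175 + 1089*√61/13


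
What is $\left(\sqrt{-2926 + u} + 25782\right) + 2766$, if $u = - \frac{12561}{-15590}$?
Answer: $28548 + \frac{i \sqrt{710962914610}}{15590} \approx 28548.0 + 54.085 i$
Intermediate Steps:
$u = \frac{12561}{15590}$ ($u = \left(-12561\right) \left(- \frac{1}{15590}\right) = \frac{12561}{15590} \approx 0.80571$)
$\left(\sqrt{-2926 + u} + 25782\right) + 2766 = \left(\sqrt{-2926 + \frac{12561}{15590}} + 25782\right) + 2766 = \left(\sqrt{- \frac{45603779}{15590}} + 25782\right) + 2766 = \left(\frac{i \sqrt{710962914610}}{15590} + 25782\right) + 2766 = \left(25782 + \frac{i \sqrt{710962914610}}{15590}\right) + 2766 = 28548 + \frac{i \sqrt{710962914610}}{15590}$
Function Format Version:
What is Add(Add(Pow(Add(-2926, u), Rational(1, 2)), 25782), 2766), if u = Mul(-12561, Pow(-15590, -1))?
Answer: Add(28548, Mul(Rational(1, 15590), I, Pow(710962914610, Rational(1, 2)))) ≈ Add(28548., Mul(54.085, I))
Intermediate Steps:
u = Rational(12561, 15590) (u = Mul(-12561, Rational(-1, 15590)) = Rational(12561, 15590) ≈ 0.80571)
Add(Add(Pow(Add(-2926, u), Rational(1, 2)), 25782), 2766) = Add(Add(Pow(Add(-2926, Rational(12561, 15590)), Rational(1, 2)), 25782), 2766) = Add(Add(Pow(Rational(-45603779, 15590), Rational(1, 2)), 25782), 2766) = Add(Add(Mul(Rational(1, 15590), I, Pow(710962914610, Rational(1, 2))), 25782), 2766) = Add(Add(25782, Mul(Rational(1, 15590), I, Pow(710962914610, Rational(1, 2)))), 2766) = Add(28548, Mul(Rational(1, 15590), I, Pow(710962914610, Rational(1, 2))))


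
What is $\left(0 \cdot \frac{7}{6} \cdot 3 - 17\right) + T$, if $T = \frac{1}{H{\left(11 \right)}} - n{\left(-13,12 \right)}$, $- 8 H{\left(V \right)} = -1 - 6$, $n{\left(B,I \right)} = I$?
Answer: $- \frac{195}{7} \approx -27.857$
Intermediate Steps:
$H{\left(V \right)} = \frac{7}{8}$ ($H{\left(V \right)} = - \frac{-1 - 6}{8} = \left(- \frac{1}{8}\right) \left(-7\right) = \frac{7}{8}$)
$T = - \frac{76}{7}$ ($T = \frac{1}{\frac{7}{8}} - 12 = \frac{8}{7} - 12 = - \frac{76}{7} \approx -10.857$)
$\left(0 \cdot \frac{7}{6} \cdot 3 - 17\right) + T = \left(0 \cdot \frac{7}{6} \cdot 3 - 17\right) - \frac{76}{7} = \left(0 \cdot 3 - 17\right) - \frac{76}{7} = \left(0 - 17\right) - \frac{76}{7} = -17 - \frac{76}{7} = - \frac{195}{7}$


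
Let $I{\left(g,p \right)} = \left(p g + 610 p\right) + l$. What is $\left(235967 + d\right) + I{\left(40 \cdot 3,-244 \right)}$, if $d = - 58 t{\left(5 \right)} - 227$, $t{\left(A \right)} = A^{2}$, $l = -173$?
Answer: $55997$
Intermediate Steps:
$I{\left(g,p \right)} = -173 + 610 p + g p$ ($I{\left(g,p \right)} = \left(p g + 610 p\right) - 173 = \left(g p + 610 p\right) - 173 = \left(610 p + g p\right) - 173 = -173 + 610 p + g p$)
$d = -1677$ ($d = - 58 \cdot 5^{2} - 227 = \left(-58\right) 25 - 227 = -1450 - 227 = -1677$)
$\left(235967 + d\right) + I{\left(40 \cdot 3,-244 \right)} = \left(235967 - 1677\right) + \left(-173 + 610 \left(-244\right) + 40 \cdot 3 \left(-244\right)\right) = 234290 - 178293 = 55997$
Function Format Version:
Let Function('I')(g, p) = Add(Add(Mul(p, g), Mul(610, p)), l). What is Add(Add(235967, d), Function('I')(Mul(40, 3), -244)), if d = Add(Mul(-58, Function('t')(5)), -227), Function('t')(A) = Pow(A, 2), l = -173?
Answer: 55997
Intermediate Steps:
Function('I')(g, p) = Add(-173, Mul(610, p), Mul(g, p)) (Function('I')(g, p) = Add(Add(Mul(p, g), Mul(610, p)), -173) = Add(Add(Mul(g, p), Mul(610, p)), -173) = Add(Add(Mul(610, p), Mul(g, p)), -173) = Add(-173, Mul(610, p), Mul(g, p)))
d = -1677 (d = Add(Mul(-58, Pow(5, 2)), -227) = Add(Mul(-58, 25), -227) = Add(-1450, -227) = -1677)
Add(Add(235967, d), Function('I')(Mul(40, 3), -244)) = Add(Add(235967, -1677), Add(-173, Mul(610, -244), Mul(Mul(40, 3), -244))) = Add(234290, Add(-173, -148840, Mul(120, -244))) = Add(234290, Add(-173, -148840, -29280)) = Add(234290, -178293) = 55997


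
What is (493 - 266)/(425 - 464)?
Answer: -227/39 ≈ -5.8205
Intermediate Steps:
(493 - 266)/(425 - 464) = 227/(-39) = 227*(-1/39) = -227/39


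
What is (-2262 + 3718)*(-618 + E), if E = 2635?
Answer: 2936752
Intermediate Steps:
(-2262 + 3718)*(-618 + E) = (-2262 + 3718)*(-618 + 2635) = 1456*2017 = 2936752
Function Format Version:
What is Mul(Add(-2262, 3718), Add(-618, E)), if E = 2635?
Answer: 2936752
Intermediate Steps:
Mul(Add(-2262, 3718), Add(-618, E)) = Mul(Add(-2262, 3718), Add(-618, 2635)) = Mul(1456, 2017) = 2936752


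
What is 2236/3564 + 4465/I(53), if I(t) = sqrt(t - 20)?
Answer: 559/891 + 4465*sqrt(33)/33 ≈ 777.88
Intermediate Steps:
I(t) = sqrt(-20 + t)
2236/3564 + 4465/I(53) = 2236/3564 + 4465/(sqrt(-20 + 53)) = 2236*(1/3564) + 4465/(sqrt(33)) = 559/891 + 4465*(sqrt(33)/33) = 559/891 + 4465*sqrt(33)/33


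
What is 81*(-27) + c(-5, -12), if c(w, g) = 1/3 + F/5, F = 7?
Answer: -32779/15 ≈ -2185.3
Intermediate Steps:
c(w, g) = 26/15 (c(w, g) = 1/3 + 7/5 = 1*(⅓) + 7*(⅕) = ⅓ + 7/5 = 26/15)
81*(-27) + c(-5, -12) = 81*(-27) + 26/15 = -2187 + 26/15 = -32779/15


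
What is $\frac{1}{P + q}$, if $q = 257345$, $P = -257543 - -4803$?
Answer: $\frac{1}{4605} \approx 0.00021716$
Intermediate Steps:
$P = -252740$ ($P = -257543 + 4803 = -252740$)
$\frac{1}{P + q} = \frac{1}{-252740 + 257345} = \frac{1}{4605}$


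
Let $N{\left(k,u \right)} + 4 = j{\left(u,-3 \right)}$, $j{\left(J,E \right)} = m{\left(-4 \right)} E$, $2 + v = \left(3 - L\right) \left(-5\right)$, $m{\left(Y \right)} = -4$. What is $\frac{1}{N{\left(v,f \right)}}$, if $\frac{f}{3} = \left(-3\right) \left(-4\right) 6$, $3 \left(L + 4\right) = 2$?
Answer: $\frac{1}{8} \approx 0.125$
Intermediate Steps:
$L = - \frac{10}{3}$ ($L = -4 + \frac{1}{3} \cdot 2 = -4 + \frac{2}{3} = - \frac{10}{3} \approx -3.3333$)
$f = 216$ ($f = 3 \left(-3\right) \left(-4\right) 6 = 3 \cdot 12 \cdot 6 = 3 \cdot 72 = 216$)
$v = - \frac{101}{3}$ ($v = -2 + \left(3 - - \frac{10}{3}\right) \left(-5\right) = -2 + \left(3 + \frac{10}{3}\right) \left(-5\right) = -2 + \frac{19}{3} \left(-5\right) = -2 - \frac{95}{3} = - \frac{101}{3} \approx -33.667$)
$j{\left(J,E \right)} = - 4 E$
$N{\left(k,u \right)} = 8$ ($N{\left(k,u \right)} = -4 - -12 = -4 + 12 = 8$)
$\frac{1}{N{\left(v,f \right)}} = \frac{1}{8}$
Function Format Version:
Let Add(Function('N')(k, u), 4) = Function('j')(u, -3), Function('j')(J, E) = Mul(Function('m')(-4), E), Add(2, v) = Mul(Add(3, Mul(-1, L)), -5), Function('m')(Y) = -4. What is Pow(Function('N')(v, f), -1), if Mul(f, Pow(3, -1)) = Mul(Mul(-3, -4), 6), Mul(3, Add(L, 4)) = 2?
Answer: Rational(1, 8) ≈ 0.12500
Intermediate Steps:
L = Rational(-10, 3) (L = Add(-4, Mul(Rational(1, 3), 2)) = Add(-4, Rational(2, 3)) = Rational(-10, 3) ≈ -3.3333)
f = 216 (f = Mul(3, Mul(Mul(-3, -4), 6)) = Mul(3, Mul(12, 6)) = Mul(3, 72) = 216)
v = Rational(-101, 3) (v = Add(-2, Mul(Add(3, Mul(-1, Rational(-10, 3))), -5)) = Add(-2, Mul(Add(3, Rational(10, 3)), -5)) = Add(-2, Mul(Rational(19, 3), -5)) = Add(-2, Rational(-95, 3)) = Rational(-101, 3) ≈ -33.667)
Function('j')(J, E) = Mul(-4, E)
Function('N')(k, u) = 8 (Function('N')(k, u) = Add(-4, Mul(-4, -3)) = Add(-4, 12) = 8)
Pow(Function('N')(v, f), -1) = Pow(8, -1) = Rational(1, 8)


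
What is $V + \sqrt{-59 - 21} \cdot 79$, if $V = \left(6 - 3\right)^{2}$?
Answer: $9 + 316 i \sqrt{5} \approx 9.0 + 706.6 i$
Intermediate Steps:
$V = 9$ ($V = 3^{2} = 9$)
$V + \sqrt{-59 - 21} \cdot 79 = 9 + \sqrt{-59 - 21} \cdot 79 = 9 + \sqrt{-80} \cdot 79 = 9 + 4 i \sqrt{5} \cdot 79 = 9 + 316 i \sqrt{5}$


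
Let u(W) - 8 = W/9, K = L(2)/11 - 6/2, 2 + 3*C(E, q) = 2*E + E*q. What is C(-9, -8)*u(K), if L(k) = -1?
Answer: 39416/297 ≈ 132.71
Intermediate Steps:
C(E, q) = -2/3 + 2*E/3 + E*q/3 (C(E, q) = -2/3 + (2*E + E*q)/3 = -2/3 + (2*E/3 + E*q/3) = -2/3 + 2*E/3 + E*q/3)
K = -34/11 (K = -1/11 - 6/2 = -1*1/11 - 6*1/2 = -1/11 - 3 = -34/11 ≈ -3.0909)
u(W) = 8 + W/9
C(-9, -8)*u(K) = (-2/3 + (2/3)*(-9) + (1/3)*(-9)*(-8))*(8 + (1/9)*(-34/11)) = (-2/3 - 6 + 24)*(8 - 34/99) = (52/3)*(758/99) = 39416/297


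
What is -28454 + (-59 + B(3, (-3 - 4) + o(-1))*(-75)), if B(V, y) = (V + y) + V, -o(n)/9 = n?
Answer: -29113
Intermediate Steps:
o(n) = -9*n
B(V, y) = y + 2*V
-28454 + (-59 + B(3, (-3 - 4) + o(-1))*(-75)) = -28454 + (-59 + (((-3 - 4) - 9*(-1)) + 2*3)*(-75)) = -28454 + (-59 + ((-7 + 9) + 6)*(-75)) = -28454 + (-59 + (2 + 6)*(-75)) = -28454 + (-59 + 8*(-75)) = -28454 + (-59 - 600) = -28454 - 659 = -29113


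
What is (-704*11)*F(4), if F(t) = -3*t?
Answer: 92928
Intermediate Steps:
(-704*11)*F(4) = (-704*11)*(-3*4) = -7744*(-12) = 92928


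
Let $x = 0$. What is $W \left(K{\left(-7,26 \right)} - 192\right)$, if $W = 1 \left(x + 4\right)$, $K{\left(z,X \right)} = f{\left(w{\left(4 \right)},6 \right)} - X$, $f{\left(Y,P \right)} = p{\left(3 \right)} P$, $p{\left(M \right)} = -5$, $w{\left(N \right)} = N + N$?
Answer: $-992$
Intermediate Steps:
$w{\left(N \right)} = 2 N$
$f{\left(Y,P \right)} = - 5 P$
$K{\left(z,X \right)} = -30 - X$ ($K{\left(z,X \right)} = \left(-5\right) 6 - X = -30 - X$)
$W = 4$ ($W = 1 \left(0 + 4\right) = 1 \cdot 4 = 4$)
$W \left(K{\left(-7,26 \right)} - 192\right) = 4 \left(\left(-30 - 26\right) - 192\right) = 4 \left(-56 - 192\right) = 4 \left(-248\right) = -992$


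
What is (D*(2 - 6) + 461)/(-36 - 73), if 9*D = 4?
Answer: -4133/981 ≈ -4.2131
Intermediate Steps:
D = 4/9 (D = (1/9)*4 = 4/9 ≈ 0.44444)
(D*(2 - 6) + 461)/(-36 - 73) = (4*(2 - 6)/9 + 461)/(-36 - 73) = ((4/9)*(-4) + 461)/(-109) = (-16/9 + 461)*(-1/109) = (4133/9)*(-1/109) = -4133/981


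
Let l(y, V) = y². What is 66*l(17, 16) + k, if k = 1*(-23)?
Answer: 19051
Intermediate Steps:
k = -23
66*l(17, 16) + k = 66*17² - 23 = 66*289 - 23 = 19074 - 23 = 19051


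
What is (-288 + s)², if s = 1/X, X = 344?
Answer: 9815063041/118336 ≈ 82942.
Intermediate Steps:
s = 1/344 ≈ 0.0029070
(-288 + s)² = (-288 + 1/344)² = (-99071/344)² = 9815063041/118336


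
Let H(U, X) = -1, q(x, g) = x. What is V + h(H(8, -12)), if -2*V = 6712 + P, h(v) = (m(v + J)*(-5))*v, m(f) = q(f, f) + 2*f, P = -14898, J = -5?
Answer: 4003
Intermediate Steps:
m(f) = 3*f (m(f) = f + 2*f = 3*f)
h(v) = v*(75 - 15*v) (h(v) = ((3*(v - 5))*(-5))*v = ((3*(-5 + v))*(-5))*v = ((-15 + 3*v)*(-5))*v = (75 - 15*v)*v = v*(75 - 15*v))
V = 4093 (V = -(6712 - 14898)/2 = -½*(-8186) = 4093)
V + h(H(8, -12)) = 4093 + 15*(-1)*(5 - 1*(-1)) = 4093 + 15*(-1)*(5 + 1) = 4093 + 15*(-1)*6 = 4093 - 90 = 4003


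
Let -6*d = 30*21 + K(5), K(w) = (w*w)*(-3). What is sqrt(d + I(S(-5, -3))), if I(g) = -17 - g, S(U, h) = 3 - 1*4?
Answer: I*sqrt(434)/2 ≈ 10.416*I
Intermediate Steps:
K(w) = -3*w**2 (K(w) = w**2*(-3) = -3*w**2)
S(U, h) = -1 (S(U, h) = 3 - 4 = -1)
d = -185/2 (d = -(30*21 - 3*5**2)/6 = -(630 - 3*25)/6 = -(630 - 75)/6 = -1/6*555 = -185/2 ≈ -92.500)
sqrt(d + I(S(-5, -3))) = sqrt(-185/2 + (-17 - 1*(-1))) = sqrt(-185/2 + (-17 + 1)) = sqrt(-185/2 - 16) = sqrt(-217/2) = I*sqrt(434)/2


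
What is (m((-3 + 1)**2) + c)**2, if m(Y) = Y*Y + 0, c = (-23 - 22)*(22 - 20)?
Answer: 5476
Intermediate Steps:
c = -90 (c = -45*2 = -90)
m(Y) = Y**2 (m(Y) = Y**2 + 0 = Y**2)
(m((-3 + 1)**2) + c)**2 = (((-3 + 1)**2)**2 - 90)**2 = (((-2)**2)**2 - 90)**2 = (4**2 - 90)**2 = (16 - 90)**2 = (-74)**2 = 5476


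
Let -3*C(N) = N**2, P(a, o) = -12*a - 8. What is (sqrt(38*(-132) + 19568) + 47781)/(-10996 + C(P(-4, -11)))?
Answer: -143343/34588 - 3*sqrt(3638)/17294 ≈ -4.1548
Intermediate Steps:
P(a, o) = -8 - 12*a
C(N) = -N**2/3
(sqrt(38*(-132) + 19568) + 47781)/(-10996 + C(P(-4, -11))) = (sqrt(38*(-132) + 19568) + 47781)/(-10996 - (-8 - 12*(-4))**2/3) = (sqrt(-5016 + 19568) + 47781)/(-10996 - (-8 + 48)**2/3) = (sqrt(14552) + 47781)/(-10996 - 1/3*40**2) = (2*sqrt(3638) + 47781)/(-10996 - 1/3*1600) = (47781 + 2*sqrt(3638))/(-10996 - 1600/3) = (47781 + 2*sqrt(3638))/(-34588/3) = (47781 + 2*sqrt(3638))*(-3/34588) = -143343/34588 - 3*sqrt(3638)/17294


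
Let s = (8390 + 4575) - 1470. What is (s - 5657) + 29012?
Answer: 34850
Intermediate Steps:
s = 11495 (s = 12965 - 1470 = 11495)
(s - 5657) + 29012 = (11495 - 5657) + 29012 = 5838 + 29012 = 34850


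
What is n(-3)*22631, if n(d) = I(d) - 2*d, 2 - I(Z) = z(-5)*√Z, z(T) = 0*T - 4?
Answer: 181048 + 90524*I*√3 ≈ 1.8105e+5 + 1.5679e+5*I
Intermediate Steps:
z(T) = -4 (z(T) = 0 - 4 = -4)
I(Z) = 2 + 4*√Z (I(Z) = 2 - (-4)*√Z = 2 + 4*√Z)
n(d) = 2 - 2*d + 4*√d (n(d) = (2 + 4*√d) - 2*d = 2 - 2*d + 4*√d)
n(-3)*22631 = (2 - 2*(-3) + 4*√(-3))*22631 = (2 + 6 + 4*(I*√3))*22631 = (2 + 6 + 4*I*√3)*22631 = (8 + 4*I*√3)*22631 = 181048 + 90524*I*√3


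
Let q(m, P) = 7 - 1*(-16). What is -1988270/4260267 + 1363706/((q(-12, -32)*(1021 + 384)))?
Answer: 249804379324/5985675135 ≈ 41.734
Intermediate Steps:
q(m, P) = 23 (q(m, P) = 7 + 16 = 23)
-1988270/4260267 + 1363706/((q(-12, -32)*(1021 + 384))) = -1988270/4260267 + 1363706/((23*(1021 + 384))) = -1988270*1/4260267 + 1363706/((23*1405)) = -1988270/4260267 + 1363706/32315 = 249804379324/5985675135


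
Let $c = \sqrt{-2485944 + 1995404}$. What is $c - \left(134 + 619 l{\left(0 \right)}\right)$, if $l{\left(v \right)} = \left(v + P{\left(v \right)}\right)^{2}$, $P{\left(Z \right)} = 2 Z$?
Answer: $-134 + 2 i \sqrt{122635} \approx -134.0 + 700.39 i$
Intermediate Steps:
$l{\left(v \right)} = 9 v^{2}$ ($l{\left(v \right)} = \left(v + 2 v\right)^{2} = \left(3 v\right)^{2} = 9 v^{2}$)
$c = 2 i \sqrt{122635}$ ($c = \sqrt{-490540} = 2 i \sqrt{122635} \approx 700.39 i$)
$c - \left(134 + 619 l{\left(0 \right)}\right) = 2 i \sqrt{122635} - \left(134 + 619 \cdot 9 \cdot 0^{2}\right) = 2 i \sqrt{122635} - \left(134 + 619 \cdot 9 \cdot 0\right) = 2 i \sqrt{122635} - 134 = -134 + 2 i \sqrt{122635}$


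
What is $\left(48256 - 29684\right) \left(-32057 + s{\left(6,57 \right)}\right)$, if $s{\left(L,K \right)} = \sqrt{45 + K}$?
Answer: $-595362604 + 18572 \sqrt{102} \approx -5.9518 \cdot 10^{8}$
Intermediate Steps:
$\left(48256 - 29684\right) \left(-32057 + s{\left(6,57 \right)}\right) = \left(48256 - 29684\right) \left(-32057 + \sqrt{45 + 57}\right) = 18572 \left(-32057 + \sqrt{102}\right) = -595362604 + 18572 \sqrt{102}$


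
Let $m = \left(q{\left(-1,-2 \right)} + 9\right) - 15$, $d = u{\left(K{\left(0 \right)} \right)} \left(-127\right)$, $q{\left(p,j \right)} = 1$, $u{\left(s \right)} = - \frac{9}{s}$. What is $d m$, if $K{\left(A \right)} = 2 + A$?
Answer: $- \frac{5715}{2} \approx -2857.5$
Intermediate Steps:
$d = \frac{1143}{2}$ ($d = - \frac{9}{2 + 0} \left(-127\right) = - \frac{9}{2} \left(-127\right) = \left(-9\right) \frac{1}{2} \left(-127\right) = \left(- \frac{9}{2}\right) \left(-127\right) = \frac{1143}{2} \approx 571.5$)
$m = -5$ ($m = \left(1 + 9\right) - 15 = 10 - 15 = -5$)
$d m = \frac{1143}{2} \left(-5\right) = - \frac{5715}{2}$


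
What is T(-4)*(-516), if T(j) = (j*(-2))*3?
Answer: -12384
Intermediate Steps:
T(j) = -6*j (T(j) = -2*j*3 = -6*j)
T(-4)*(-516) = -6*(-4)*(-516) = 24*(-516) = -12384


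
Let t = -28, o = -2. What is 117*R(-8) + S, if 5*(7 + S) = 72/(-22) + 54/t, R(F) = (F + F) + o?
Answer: -1627811/770 ≈ -2114.0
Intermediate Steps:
R(F) = -2 + 2*F (R(F) = (F + F) - 2 = 2*F - 2 = -2 + 2*F)
S = -6191/770 (S = -7 + (72/(-22) + 54/(-28))/5 = -7 + (72*(-1/22) + 54*(-1/28))/5 = -7 + (-36/11 - 27/14)/5 = -7 + (⅕)*(-801/154) = -7 - 801/770 = -6191/770 ≈ -8.0403)
117*R(-8) + S = 117*(-2 + 2*(-8)) - 6191/770 = 117*(-2 - 16) - 6191/770 = 117*(-18) - 6191/770 = -2106 - 6191/770 = -1627811/770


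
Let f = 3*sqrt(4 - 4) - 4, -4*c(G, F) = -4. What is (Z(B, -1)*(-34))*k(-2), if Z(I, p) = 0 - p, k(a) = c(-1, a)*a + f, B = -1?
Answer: 204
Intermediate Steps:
c(G, F) = 1 (c(G, F) = -1/4*(-4) = 1)
f = -4 (f = 3*sqrt(0) - 4 = 3*0 - 4 = 0 - 4 = -4)
k(a) = -4 + a (k(a) = 1*a - 4 = a - 4 = -4 + a)
Z(I, p) = -p
(Z(B, -1)*(-34))*k(-2) = (-1*(-1)*(-34))*(-4 - 2) = (1*(-34))*(-6) = -34*(-6) = 204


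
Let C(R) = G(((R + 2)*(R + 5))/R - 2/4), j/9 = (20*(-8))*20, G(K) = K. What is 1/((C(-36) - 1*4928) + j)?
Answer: -9/303820 ≈ -2.9623e-5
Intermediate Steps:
j = -28800 (j = 9*((20*(-8))*20) = 9*(-160*20) = 9*(-3200) = -28800)
C(R) = -½ + (2 + R)*(5 + R)/R (C(R) = ((R + 2)*(R + 5))/R - 2/4 = ((2 + R)*(5 + R))/R - 2*¼ = (2 + R)*(5 + R)/R - ½ = -½ + (2 + R)*(5 + R)/R)
1/((C(-36) - 1*4928) + j) = 1/(((13/2 - 36 + 10/(-36)) - 1*4928) - 28800) = 1/(((13/2 - 36 + 10*(-1/36)) - 4928) - 28800) = 1/(((13/2 - 36 - 5/18) - 4928) - 28800) = 1/((-268/9 - 4928) - 28800) = 1/(-44620/9 - 28800) = 1/(-303820/9) = -9/303820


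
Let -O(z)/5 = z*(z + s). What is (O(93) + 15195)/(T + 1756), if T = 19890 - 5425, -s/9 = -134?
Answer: -196280/5407 ≈ -36.301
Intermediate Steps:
s = 1206 (s = -9*(-134) = 1206)
T = 14465
O(z) = -5*z*(1206 + z) (O(z) = -5*z*(z + 1206) = -5*z*(1206 + z))
(O(93) + 15195)/(T + 1756) = (-5*93*(1206 + 93) + 15195)/(14465 + 1756) = (-5*93*1299 + 15195)/16221 = (-604035 + 15195)*(1/16221) = -588840*1/16221 = -196280/5407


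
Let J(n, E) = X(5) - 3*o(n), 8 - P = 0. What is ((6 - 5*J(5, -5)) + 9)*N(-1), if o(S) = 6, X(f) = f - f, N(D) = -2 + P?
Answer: 630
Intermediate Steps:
P = 8 (P = 8 - 1*0 = 8 + 0 = 8)
N(D) = 6 (N(D) = -2 + 8 = 6)
X(f) = 0
J(n, E) = -18 (J(n, E) = 0 - 3*6 = 0 - 18 = -18)
((6 - 5*J(5, -5)) + 9)*N(-1) = ((6 - 5*(-18)) + 9)*6 = ((6 + 90) + 9)*6 = (96 + 9)*6 = 105*6 = 630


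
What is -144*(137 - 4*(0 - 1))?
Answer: -20304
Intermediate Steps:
-144*(137 - 4*(0 - 1)) = -144*(137 - 4*(-1)) = -144*(137 + 4) = -144*141 = -20304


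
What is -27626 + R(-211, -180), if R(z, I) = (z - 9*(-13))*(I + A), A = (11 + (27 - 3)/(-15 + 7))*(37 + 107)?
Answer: -118994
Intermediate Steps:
A = 1152 (A = (11 + 24/(-8))*144 = (11 + 24*(-⅛))*144 = (11 - 3)*144 = 8*144 = 1152)
R(z, I) = (117 + z)*(1152 + I) (R(z, I) = (z - 9*(-13))*(I + 1152) = (z + 117)*(1152 + I) = (117 + z)*(1152 + I))
-27626 + R(-211, -180) = -27626 + (134784 + 117*(-180) + 1152*(-211) - 180*(-211)) = -27626 + (134784 - 21060 - 243072 + 37980) = -27626 - 91368 = -118994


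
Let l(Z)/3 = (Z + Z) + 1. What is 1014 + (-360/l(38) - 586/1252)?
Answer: 48779147/48202 ≈ 1012.0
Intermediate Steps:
l(Z) = 3 + 6*Z (l(Z) = 3*((Z + Z) + 1) = 3*(2*Z + 1) = 3*(1 + 2*Z) = 3 + 6*Z)
1014 + (-360/l(38) - 586/1252) = 1014 + (-360/(3 + 6*38) - 586/1252) = 1014 + (-360/(3 + 228) - 586*1/1252) = 1014 + (-360/231 - 293/626) = 1014 + (-360*1/231 - 293/626) = 1014 + (-120/77 - 293/626) = 1014 - 97681/48202 = 48779147/48202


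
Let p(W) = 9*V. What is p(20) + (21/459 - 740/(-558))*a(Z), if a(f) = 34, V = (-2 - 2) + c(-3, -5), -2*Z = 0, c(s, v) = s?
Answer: -507/31 ≈ -16.355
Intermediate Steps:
Z = 0 (Z = -1/2*0 = 0)
V = -7 (V = (-2 - 2) - 3 = -4 - 3 = -7)
p(W) = -63 (p(W) = 9*(-7) = -63)
p(20) + (21/459 - 740/(-558))*a(Z) = -63 + (21/459 - 740/(-558))*34 = -63 + (21*(1/459) - 740*(-1/558))*34 = -63 + (7/153 + 370/279)*34 = -63 + (723/527)*34 = -63 + 1446/31 = -507/31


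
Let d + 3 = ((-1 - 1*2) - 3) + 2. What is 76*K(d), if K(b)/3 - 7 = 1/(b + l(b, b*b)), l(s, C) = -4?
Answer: 17328/11 ≈ 1575.3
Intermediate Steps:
d = -7 (d = -3 + (((-1 - 1*2) - 3) + 2) = -3 + (((-1 - 2) - 3) + 2) = -3 + ((-3 - 3) + 2) = -3 + (-6 + 2) = -3 - 4 = -7)
K(b) = 21 + 3/(-4 + b) (K(b) = 21 + 3/(b - 4) = 21 + 3/(-4 + b))
76*K(d) = 76*(3*(-27 + 7*(-7))/(-4 - 7)) = 76*(3*(-27 - 49)/(-11)) = 76*(3*(-1/11)*(-76)) = 76*(228/11) = 17328/11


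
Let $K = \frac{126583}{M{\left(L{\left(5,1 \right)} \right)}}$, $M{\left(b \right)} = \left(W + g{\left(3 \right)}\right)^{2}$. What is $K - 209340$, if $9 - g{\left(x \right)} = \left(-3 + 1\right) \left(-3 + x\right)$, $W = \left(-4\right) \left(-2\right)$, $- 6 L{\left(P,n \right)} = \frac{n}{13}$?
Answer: $- \frac{60372677}{289} \approx -2.089 \cdot 10^{5}$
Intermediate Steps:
$L{\left(P,n \right)} = - \frac{n}{78}$ ($L{\left(P,n \right)} = - \frac{n \frac{1}{13}}{6} = - \frac{\frac{1}{13} n}{6} = - \frac{n}{78}$)
$W = 8$
$g{\left(x \right)} = 3 + 2 x$ ($g{\left(x \right)} = 9 - \left(-3 + 1\right) \left(-3 + x\right) = 9 - - 2 \left(-3 + x\right) = 9 - \left(6 - 2 x\right) = 9 + \left(-6 + 2 x\right) = 3 + 2 x$)
$M{\left(b \right)} = 289$ ($M{\left(b \right)} = \left(8 + \left(3 + 2 \cdot 3\right)\right)^{2} = \left(8 + \left(3 + 6\right)\right)^{2} = \left(8 + 9\right)^{2} = 17^{2} = 289$)
$K = \frac{126583}{289} \approx 438.0$
$K - 209340 = \frac{126583}{289} - 209340 = - \frac{60372677}{289}$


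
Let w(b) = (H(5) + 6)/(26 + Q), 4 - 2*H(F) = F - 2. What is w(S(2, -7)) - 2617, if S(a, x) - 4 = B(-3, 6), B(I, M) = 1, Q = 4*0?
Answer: -10467/4 ≈ -2616.8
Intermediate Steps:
H(F) = 3 - F/2 (H(F) = 2 - (F - 2)/2 = 2 - (-2 + F)/2 = 2 + (1 - F/2) = 3 - F/2)
Q = 0
S(a, x) = 5 (S(a, x) = 4 + 1 = 5)
w(b) = ¼ (w(b) = ((3 - ½*5) + 6)/(26 + 0) = ((3 - 5/2) + 6)/26 = (½ + 6)*(1/26) = (13/2)*(1/26) = ¼)
w(S(2, -7)) - 2617 = ¼ - 2617 = -10467/4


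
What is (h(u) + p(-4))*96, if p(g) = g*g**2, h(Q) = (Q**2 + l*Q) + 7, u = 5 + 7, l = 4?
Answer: 12960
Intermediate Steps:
u = 12
h(Q) = 7 + Q**2 + 4*Q (h(Q) = (Q**2 + 4*Q) + 7 = 7 + Q**2 + 4*Q)
p(g) = g**3
(h(u) + p(-4))*96 = ((7 + 12**2 + 4*12) + (-4)**3)*96 = ((7 + 144 + 48) - 64)*96 = (199 - 64)*96 = 135*96 = 12960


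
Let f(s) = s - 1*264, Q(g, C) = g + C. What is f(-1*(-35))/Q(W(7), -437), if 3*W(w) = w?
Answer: 687/1304 ≈ 0.52684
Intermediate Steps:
W(w) = w/3
Q(g, C) = C + g
f(s) = -264 + s (f(s) = s - 264 = -264 + s)
f(-1*(-35))/Q(W(7), -437) = (-264 - 1*(-35))/(-437 + (1/3)*7) = (-264 + 35)/(-437 + 7/3) = -229/(-1304/3) = -229*(-3/1304) = 687/1304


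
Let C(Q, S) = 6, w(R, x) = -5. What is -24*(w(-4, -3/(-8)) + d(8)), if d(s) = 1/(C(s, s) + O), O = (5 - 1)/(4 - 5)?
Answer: 108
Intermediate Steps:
O = -4 (O = 4/(-1) = 4*(-1) = -4)
d(s) = 1/2 (d(s) = 1/(6 - 4) = 1/2)
-24*(w(-4, -3/(-8)) + d(8)) = -24*(-5 + 1/2) = -24*(-9/2) = 108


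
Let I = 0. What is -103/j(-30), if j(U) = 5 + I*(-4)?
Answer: -103/5 ≈ -20.600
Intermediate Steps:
j(U) = 5 (j(U) = 5 + 0*(-4) = 5 + 0 = 5)
-103/j(-30) = -103/5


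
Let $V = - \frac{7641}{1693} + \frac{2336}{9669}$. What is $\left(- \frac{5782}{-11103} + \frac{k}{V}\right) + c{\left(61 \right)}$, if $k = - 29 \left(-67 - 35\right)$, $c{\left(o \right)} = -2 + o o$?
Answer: $\frac{138245288859953}{45669892179} \approx 3027.1$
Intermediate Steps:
$c{\left(o \right)} = -2 + o^{2}$
$k = 2958$ ($k = \left(-29\right) \left(-102\right) = 2958$)
$V = - \frac{69925981}{16369617}$ ($V = \left(-7641\right) \frac{1}{1693} + 2336 \cdot \frac{1}{9669} = - \frac{7641}{1693} + \frac{2336}{9669} = - \frac{69925981}{16369617} \approx -4.2717$)
$\left(- \frac{5782}{-11103} + \frac{k}{V}\right) + c{\left(61 \right)} = \left(- \frac{5782}{-11103} + \frac{2958}{- \frac{69925981}{16369617}}\right) - \left(2 - 61^{2}\right) = \left(\left(-5782\right) \left(- \frac{1}{11103}\right) + 2958 \left(- \frac{16369617}{69925981}\right)\right) + \left(-2 + 3721\right) = \left(\frac{5782}{11103} - \frac{2848313358}{4113293}\right) + 3719 = - \frac{31601040153748}{45669892179} + 3719 = \frac{138245288859953}{45669892179}$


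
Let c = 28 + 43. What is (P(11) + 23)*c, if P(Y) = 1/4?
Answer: 6603/4 ≈ 1650.8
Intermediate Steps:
c = 71
P(Y) = ¼
(P(11) + 23)*c = (¼ + 23)*71 = (93/4)*71 = 6603/4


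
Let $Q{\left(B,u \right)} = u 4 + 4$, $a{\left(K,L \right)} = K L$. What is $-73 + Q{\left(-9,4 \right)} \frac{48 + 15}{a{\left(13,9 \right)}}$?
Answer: $- \frac{809}{13} \approx -62.231$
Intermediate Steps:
$Q{\left(B,u \right)} = 4 + 4 u$ ($Q{\left(B,u \right)} = 4 u + 4 = 4 + 4 u$)
$-73 + Q{\left(-9,4 \right)} \frac{48 + 15}{a{\left(13,9 \right)}} = -73 + \left(4 + 4 \cdot 4\right) \frac{48 + 15}{13 \cdot 9} = -73 + \left(4 + 16\right) \frac{63}{117} = -73 + 20 \cdot 63 \cdot \frac{1}{117} = -73 + 20 \cdot \frac{7}{13} = -73 + \frac{140}{13} = - \frac{809}{13}$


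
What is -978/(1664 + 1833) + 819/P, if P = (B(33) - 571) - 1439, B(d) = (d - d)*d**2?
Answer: -1609941/2342990 ≈ -0.68713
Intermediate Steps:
B(d) = 0 (B(d) = 0*d**2 = 0)
P = -2010 (P = (0 - 571) - 1439 = -571 - 1439 = -2010)
-978/(1664 + 1833) + 819/P = -978/(1664 + 1833) + 819/(-2010) = -978/3497 + 819*(-1/2010) = -978*1/3497 - 273/670 = -978/3497 - 273/670 = -1609941/2342990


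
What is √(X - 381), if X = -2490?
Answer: 3*I*√319 ≈ 53.582*I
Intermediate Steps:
√(X - 381) = √(-2490 - 381) = √(-2871) = 3*I*√319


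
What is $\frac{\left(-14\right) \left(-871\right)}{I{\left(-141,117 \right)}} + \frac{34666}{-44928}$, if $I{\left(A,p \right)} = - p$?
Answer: $- \frac{2358581}{22464} \approx -104.99$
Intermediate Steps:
$\frac{\left(-14\right) \left(-871\right)}{I{\left(-141,117 \right)}} + \frac{34666}{-44928} = \frac{\left(-14\right) \left(-871\right)}{\left(-1\right) 117} + \frac{34666}{-44928} = \frac{12194}{-117} + 34666 \left(- \frac{1}{44928}\right) = 12194 \left(- \frac{1}{117}\right) - \frac{17333}{22464} = - \frac{938}{9} - \frac{17333}{22464} = - \frac{2358581}{22464}$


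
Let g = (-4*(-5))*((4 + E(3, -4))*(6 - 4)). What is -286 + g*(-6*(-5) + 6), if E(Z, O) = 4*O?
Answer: -17566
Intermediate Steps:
g = -480 (g = (-4*(-5))*((4 + 4*(-4))*(6 - 4)) = 20*((4 - 16)*2) = 20*(-12*2) = 20*(-24) = -480)
-286 + g*(-6*(-5) + 6) = -286 - 480*(-6*(-5) + 6) = -286 - 480*(30 + 6) = -286 - 480*36 = -286 - 17280 = -17566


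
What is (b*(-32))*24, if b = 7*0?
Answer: 0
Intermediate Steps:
b = 0
(b*(-32))*24 = (0*(-32))*24 = 0*24 = 0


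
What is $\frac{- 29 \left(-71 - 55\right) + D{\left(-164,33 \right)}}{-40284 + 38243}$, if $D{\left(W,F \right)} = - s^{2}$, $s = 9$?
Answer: $- \frac{3573}{2041} \approx -1.7506$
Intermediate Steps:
$D{\left(W,F \right)} = -81$ ($D{\left(W,F \right)} = - 9^{2} = \left(-1\right) 81 = -81$)
$\frac{- 29 \left(-71 - 55\right) + D{\left(-164,33 \right)}}{-40284 + 38243} = \frac{- 29 \left(-71 - 55\right) - 81}{-40284 + 38243} = \frac{\left(-29\right) \left(-126\right) - 81}{-2041} = \left(3654 - 81\right) \left(- \frac{1}{2041}\right) = 3573 \left(- \frac{1}{2041}\right) = - \frac{3573}{2041}$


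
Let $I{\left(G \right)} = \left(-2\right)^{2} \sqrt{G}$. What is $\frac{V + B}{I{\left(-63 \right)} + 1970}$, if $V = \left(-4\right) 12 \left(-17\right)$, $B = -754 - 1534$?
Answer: $- \frac{724960}{970477} + \frac{4416 i \sqrt{7}}{970477} \approx -0.74701 + 0.012039 i$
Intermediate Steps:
$B = -2288$ ($B = -754 - 1534 = -2288$)
$V = 816$ ($V = \left(-48\right) \left(-17\right) = 816$)
$I{\left(G \right)} = 4 \sqrt{G}$
$\frac{V + B}{I{\left(-63 \right)} + 1970} = \frac{816 - 2288}{4 \sqrt{-63} + 1970} = - \frac{1472}{4 \cdot 3 i \sqrt{7} + 1970} = - \frac{1472}{12 i \sqrt{7} + 1970} = - \frac{1472}{1970 + 12 i \sqrt{7}}$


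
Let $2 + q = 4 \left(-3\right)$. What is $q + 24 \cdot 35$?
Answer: $826$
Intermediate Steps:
$q = -14$ ($q = -2 + 4 \left(-3\right) = -2 - 12 = -14$)
$q + 24 \cdot 35 = -14 + 24 \cdot 35 = -14 + 840 = 826$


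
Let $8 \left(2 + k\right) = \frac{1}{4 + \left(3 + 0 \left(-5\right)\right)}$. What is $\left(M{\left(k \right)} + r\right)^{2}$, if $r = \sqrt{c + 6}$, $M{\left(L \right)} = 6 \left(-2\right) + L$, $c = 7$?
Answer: $\frac{653857}{3136} - \frac{783 \sqrt{13}}{28} \approx 107.67$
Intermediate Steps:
$k = - \frac{111}{56}$ ($k = -2 + \frac{1}{8 \left(4 + \left(3 + 0 \left(-5\right)\right)\right)} = -2 + \frac{1}{8 \left(4 + \left(3 + 0\right)\right)} = -2 + \frac{1}{8 \left(4 + 3\right)} = -2 + \frac{1}{8 \cdot 7} = -2 + \frac{1}{8} \cdot \frac{1}{7} = -2 + \frac{1}{56} = - \frac{111}{56} \approx -1.9821$)
$M{\left(L \right)} = -12 + L$
$r = \sqrt{13}$ ($r = \sqrt{7 + 6} = \sqrt{13} \approx 3.6056$)
$\left(M{\left(k \right)} + r\right)^{2} = \left(\left(-12 - \frac{111}{56}\right) + \sqrt{13}\right)^{2} = \left(- \frac{783}{56} + \sqrt{13}\right)^{2}$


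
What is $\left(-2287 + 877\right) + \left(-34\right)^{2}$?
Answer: $-254$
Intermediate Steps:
$\left(-2287 + 877\right) + \left(-34\right)^{2} = -1410 + 1156 = -254$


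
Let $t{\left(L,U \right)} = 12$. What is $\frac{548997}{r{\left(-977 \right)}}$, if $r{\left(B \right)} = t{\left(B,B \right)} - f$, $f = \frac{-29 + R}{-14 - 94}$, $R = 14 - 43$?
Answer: $\frac{29645838}{619} \approx 47893.0$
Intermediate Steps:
$R = -29$
$f = \frac{29}{54}$ ($f = \frac{-29 - 29}{-14 - 94} = - \frac{58}{-108} = \left(-58\right) \left(- \frac{1}{108}\right) = \frac{29}{54} \approx 0.53704$)
$r{\left(B \right)} = \frac{619}{54}$ ($r{\left(B \right)} = 12 - \frac{29}{54} = \frac{619}{54}$)
$\frac{548997}{r{\left(-977 \right)}} = \frac{548997}{\frac{619}{54}} = 548997 \cdot \frac{54}{619} = \frac{29645838}{619}$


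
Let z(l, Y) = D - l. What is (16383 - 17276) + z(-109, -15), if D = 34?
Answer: -750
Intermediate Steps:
z(l, Y) = 34 - l
(16383 - 17276) + z(-109, -15) = (16383 - 17276) + (34 - 1*(-109)) = -893 + (34 + 109) = -893 + 143 = -750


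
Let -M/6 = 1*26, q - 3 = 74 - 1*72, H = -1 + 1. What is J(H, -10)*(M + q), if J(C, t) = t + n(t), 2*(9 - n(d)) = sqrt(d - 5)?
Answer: 151 + 151*I*sqrt(15)/2 ≈ 151.0 + 292.41*I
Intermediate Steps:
H = 0
n(d) = 9 - sqrt(-5 + d)/2 (n(d) = 9 - sqrt(d - 5)/2 = 9 - sqrt(-5 + d)/2)
q = 5 (q = 3 + (74 - 1*72) = 3 + (74 - 72) = 3 + 2 = 5)
J(C, t) = 9 + t - sqrt(-5 + t)/2 (J(C, t) = t + (9 - sqrt(-5 + t)/2) = 9 + t - sqrt(-5 + t)/2)
M = -156 (M = -6*26 = -156)
J(H, -10)*(M + q) = (9 - 10 - sqrt(-5 - 10)/2)*(-156 + 5) = (9 - 10 - I*sqrt(15)/2)*(-151) = (-1 - I*sqrt(15)/2)*(-151) = 151 + 151*I*sqrt(15)/2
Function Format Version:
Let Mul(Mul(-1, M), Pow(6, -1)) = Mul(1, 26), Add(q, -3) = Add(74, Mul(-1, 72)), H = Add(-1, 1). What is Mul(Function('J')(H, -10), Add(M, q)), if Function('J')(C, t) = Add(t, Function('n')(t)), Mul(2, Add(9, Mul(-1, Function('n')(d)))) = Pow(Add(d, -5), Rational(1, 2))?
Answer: Add(151, Mul(Rational(151, 2), I, Pow(15, Rational(1, 2)))) ≈ Add(151.00, Mul(292.41, I))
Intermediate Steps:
H = 0
Function('n')(d) = Add(9, Mul(Rational(-1, 2), Pow(Add(-5, d), Rational(1, 2)))) (Function('n')(d) = Add(9, Mul(Rational(-1, 2), Pow(Add(d, -5), Rational(1, 2)))) = Add(9, Mul(Rational(-1, 2), Pow(Add(-5, d), Rational(1, 2)))))
q = 5 (q = Add(3, Add(74, Mul(-1, 72))) = Add(3, Add(74, -72)) = Add(3, 2) = 5)
Function('J')(C, t) = Add(9, t, Mul(Rational(-1, 2), Pow(Add(-5, t), Rational(1, 2)))) (Function('J')(C, t) = Add(t, Add(9, Mul(Rational(-1, 2), Pow(Add(-5, t), Rational(1, 2))))) = Add(9, t, Mul(Rational(-1, 2), Pow(Add(-5, t), Rational(1, 2)))))
M = -156 (M = Mul(-6, Mul(1, 26)) = Mul(-6, 26) = -156)
Mul(Function('J')(H, -10), Add(M, q)) = Mul(Add(9, -10, Mul(Rational(-1, 2), Pow(Add(-5, -10), Rational(1, 2)))), Add(-156, 5)) = Mul(Add(9, -10, Mul(Rational(-1, 2), Pow(-15, Rational(1, 2)))), -151) = Mul(Add(9, -10, Mul(Rational(-1, 2), Mul(I, Pow(15, Rational(1, 2))))), -151) = Mul(Add(9, -10, Mul(Rational(-1, 2), I, Pow(15, Rational(1, 2)))), -151) = Mul(Add(-1, Mul(Rational(-1, 2), I, Pow(15, Rational(1, 2)))), -151) = Add(151, Mul(Rational(151, 2), I, Pow(15, Rational(1, 2))))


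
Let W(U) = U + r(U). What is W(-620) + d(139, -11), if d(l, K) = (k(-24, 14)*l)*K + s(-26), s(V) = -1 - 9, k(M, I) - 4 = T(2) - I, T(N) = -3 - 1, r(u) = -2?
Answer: 20774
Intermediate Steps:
T(N) = -4
k(M, I) = -I (k(M, I) = 4 + (-4 - I) = -I)
s(V) = -10
d(l, K) = -10 - 14*K*l (d(l, K) = ((-1*14)*l)*K - 10 = (-14*l)*K - 10 = -14*K*l - 10 = -10 - 14*K*l)
W(U) = -2 + U (W(U) = U - 2 = -2 + U)
W(-620) + d(139, -11) = (-2 - 620) + (-10 - 14*(-11)*139) = -622 + (-10 + 21406) = -622 + 21396 = 20774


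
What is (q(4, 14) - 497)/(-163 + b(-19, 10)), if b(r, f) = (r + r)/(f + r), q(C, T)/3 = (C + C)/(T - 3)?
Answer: 48987/15719 ≈ 3.1164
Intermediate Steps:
q(C, T) = 6*C/(-3 + T) (q(C, T) = 3*((C + C)/(T - 3)) = 3*((2*C)/(-3 + T)) = 3*(2*C/(-3 + T)) = 6*C/(-3 + T))
b(r, f) = 2*r/(f + r) (b(r, f) = (2*r)/(f + r) = 2*r/(f + r))
(q(4, 14) - 497)/(-163 + b(-19, 10)) = (6*4/(-3 + 14) - 497)/(-163 + 2*(-19)/(10 - 19)) = (6*4/11 - 497)/(-163 + 2*(-19)/(-9)) = (6*4*(1/11) - 497)/(-163 + 2*(-19)*(-⅑)) = (24/11 - 497)/(-163 + 38/9) = -5443/(11*(-1429/9)) = -5443/11*(-9/1429) = 48987/15719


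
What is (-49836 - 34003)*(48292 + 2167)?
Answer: -4230432101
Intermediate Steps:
(-49836 - 34003)*(48292 + 2167) = -83839*50459 = -4230432101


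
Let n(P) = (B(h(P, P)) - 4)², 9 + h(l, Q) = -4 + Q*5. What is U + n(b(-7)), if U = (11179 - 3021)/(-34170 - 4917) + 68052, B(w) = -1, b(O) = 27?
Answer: 2660917541/39087 ≈ 68077.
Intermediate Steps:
h(l, Q) = -13 + 5*Q (h(l, Q) = -9 + (-4 + Q*5) = -9 + (-4 + 5*Q) = -13 + 5*Q)
n(P) = 25 (n(P) = (-1 - 4)² = (-5)² = 25)
U = 2659940366/39087 (U = 8158/(-39087) + 68052 = 8158*(-1/39087) + 68052 = -8158/39087 + 68052 = 2659940366/39087 ≈ 68052.)
U + n(b(-7)) = 2659940366/39087 + 25 = 2660917541/39087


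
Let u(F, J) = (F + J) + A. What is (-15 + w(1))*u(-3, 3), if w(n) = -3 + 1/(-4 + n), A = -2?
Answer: 110/3 ≈ 36.667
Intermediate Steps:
u(F, J) = -2 + F + J (u(F, J) = (F + J) - 2 = -2 + F + J)
(-15 + w(1))*u(-3, 3) = (-15 + (13 - 3*1)/(-4 + 1))*(-2 - 3 + 3) = (-15 + (13 - 3)/(-3))*(-2) = (-15 - ⅓*10)*(-2) = (-15 - 10/3)*(-2) = -55/3*(-2) = 110/3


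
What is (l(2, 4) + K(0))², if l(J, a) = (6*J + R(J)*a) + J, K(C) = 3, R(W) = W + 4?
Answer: 1681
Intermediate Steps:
R(W) = 4 + W
l(J, a) = 7*J + a*(4 + J) (l(J, a) = (6*J + (4 + J)*a) + J = (6*J + a*(4 + J)) + J = 7*J + a*(4 + J))
(l(2, 4) + K(0))² = ((7*2 + 4*(4 + 2)) + 3)² = ((14 + 4*6) + 3)² = ((14 + 24) + 3)² = (38 + 3)² = 41² = 1681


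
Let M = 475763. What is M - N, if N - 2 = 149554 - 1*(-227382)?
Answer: 98825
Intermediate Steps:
N = 376938 (N = 2 + (149554 - 1*(-227382)) = 2 + (149554 + 227382) = 2 + 376936 = 376938)
M - N = 475763 - 1*376938 = 475763 - 376938 = 98825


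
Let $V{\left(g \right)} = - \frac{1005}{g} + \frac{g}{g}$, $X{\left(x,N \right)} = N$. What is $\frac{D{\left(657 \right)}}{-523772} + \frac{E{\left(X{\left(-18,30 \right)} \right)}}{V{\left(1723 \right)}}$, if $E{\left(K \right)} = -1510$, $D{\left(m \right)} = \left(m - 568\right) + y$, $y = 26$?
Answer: $- \frac{681356704065}{188034148} \approx -3623.6$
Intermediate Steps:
$D{\left(m \right)} = -542 + m$ ($D{\left(m \right)} = \left(m - 568\right) + 26 = \left(-568 + m\right) + 26 = -542 + m$)
$V{\left(g \right)} = 1 - \frac{1005}{g}$ ($V{\left(g \right)} = - \frac{1005}{g} + 1 = 1 - \frac{1005}{g}$)
$\frac{D{\left(657 \right)}}{-523772} + \frac{E{\left(X{\left(-18,30 \right)} \right)}}{V{\left(1723 \right)}} = \frac{-542 + 657}{-523772} - \frac{1510}{\frac{1}{1723} \left(-1005 + 1723\right)} = 115 \left(- \frac{1}{523772}\right) - \frac{1510}{\frac{1}{1723} \cdot 718} = - \frac{115}{523772} - \frac{1510}{\frac{718}{1723}} = - \frac{115}{523772} - \frac{1300865}{359} = - \frac{681356704065}{188034148}$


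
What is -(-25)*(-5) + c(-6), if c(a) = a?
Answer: -131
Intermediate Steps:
-(-25)*(-5) + c(-6) = -(-25)*(-5) - 6 = -5*25 - 6 = -125 - 6 = -131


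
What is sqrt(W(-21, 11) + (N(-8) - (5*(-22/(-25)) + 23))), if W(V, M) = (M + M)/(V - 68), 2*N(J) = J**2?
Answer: sqrt(861965)/445 ≈ 2.0863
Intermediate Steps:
N(J) = J**2/2
W(V, M) = 2*M/(-68 + V) (W(V, M) = (2*M)/(-68 + V) = 2*M/(-68 + V))
sqrt(W(-21, 11) + (N(-8) - (5*(-22/(-25)) + 23))) = sqrt(2*11/(-68 - 21) + ((1/2)*(-8)**2 - (5*(-22/(-25)) + 23))) = sqrt(2*11/(-89) + ((1/2)*64 - (5*(-22*(-1/25)) + 23))) = sqrt(2*11*(-1/89) + (32 - (5*(22/25) + 23))) = sqrt(-22/89 + (32 - (22/5 + 23))) = sqrt(-22/89 + (32 - 1*137/5)) = sqrt(-22/89 + (32 - 137/5)) = sqrt(-22/89 + 23/5) = sqrt(1937/445) = sqrt(861965)/445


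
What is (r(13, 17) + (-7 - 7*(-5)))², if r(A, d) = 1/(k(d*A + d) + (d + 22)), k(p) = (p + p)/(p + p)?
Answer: 1256641/1600 ≈ 785.40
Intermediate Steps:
k(p) = 1 (k(p) = (2*p)/((2*p)) = (2*p)*(1/(2*p)) = 1)
r(A, d) = 1/(23 + d) (r(A, d) = 1/(1 + (d + 22)) = 1/(1 + (22 + d)) = 1/(23 + d))
(r(13, 17) + (-7 - 7*(-5)))² = (1/(23 + 17) + (-7 - 7*(-5)))² = (1/40 + (-7 + 35))² = (1/40 + 28)² = (1121/40)² = 1256641/1600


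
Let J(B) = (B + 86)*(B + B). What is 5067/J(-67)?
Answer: -5067/2546 ≈ -1.9902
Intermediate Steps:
J(B) = 2*B*(86 + B) (J(B) = (86 + B)*(2*B) = 2*B*(86 + B))
5067/J(-67) = 5067/((2*(-67)*(86 - 67))) = 5067/((2*(-67)*19)) = 5067/(-2546) = 5067*(-1/2546) = -5067/2546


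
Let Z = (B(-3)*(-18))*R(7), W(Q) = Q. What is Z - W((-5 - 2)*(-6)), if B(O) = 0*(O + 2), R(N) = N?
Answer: -42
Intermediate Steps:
B(O) = 0 (B(O) = 0*(2 + O) = 0)
Z = 0 (Z = (0*(-18))*7 = 0*7 = 0)
Z - W((-5 - 2)*(-6)) = 0 - (-5 - 2)*(-6) = 0 - (-7)*(-6) = 0 - 1*42 = 0 - 42 = -42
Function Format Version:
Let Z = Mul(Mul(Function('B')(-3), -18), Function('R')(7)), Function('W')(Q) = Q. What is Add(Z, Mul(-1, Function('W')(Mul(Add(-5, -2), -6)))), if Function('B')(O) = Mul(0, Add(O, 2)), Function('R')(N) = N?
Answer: -42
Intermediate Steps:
Function('B')(O) = 0 (Function('B')(O) = Mul(0, Add(2, O)) = 0)
Z = 0 (Z = Mul(Mul(0, -18), 7) = Mul(0, 7) = 0)
Add(Z, Mul(-1, Function('W')(Mul(Add(-5, -2), -6)))) = Add(0, Mul(-1, Mul(Add(-5, -2), -6))) = Add(0, Mul(-1, Mul(-7, -6))) = Add(0, Mul(-1, 42)) = Add(0, -42) = -42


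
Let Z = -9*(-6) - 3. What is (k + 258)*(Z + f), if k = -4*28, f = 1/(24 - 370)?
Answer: 1288085/173 ≈ 7445.6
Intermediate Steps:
f = -1/346 (f = 1/(-346) = -1/346 ≈ -0.0028902)
k = -112
Z = 51 (Z = -9*(-6) - 3 = 54 - 3 = 51)
(k + 258)*(Z + f) = (-112 + 258)*(51 - 1/346) = 146*(17645/346) = 1288085/173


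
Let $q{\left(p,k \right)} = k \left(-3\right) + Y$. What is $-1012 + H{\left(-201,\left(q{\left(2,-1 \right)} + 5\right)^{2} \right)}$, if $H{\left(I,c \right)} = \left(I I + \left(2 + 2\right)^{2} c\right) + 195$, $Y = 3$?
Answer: $41520$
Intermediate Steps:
$q{\left(p,k \right)} = 3 - 3 k$ ($q{\left(p,k \right)} = k \left(-3\right) + 3 = - 3 k + 3 = 3 - 3 k$)
$H{\left(I,c \right)} = 195 + I^{2} + 16 c$ ($H{\left(I,c \right)} = \left(I^{2} + 4^{2} c\right) + 195 = \left(I^{2} + 16 c\right) + 195 = 195 + I^{2} + 16 c$)
$-1012 + H{\left(-201,\left(q{\left(2,-1 \right)} + 5\right)^{2} \right)} = -1012 + \left(195 + \left(-201\right)^{2} + 16 \left(\left(3 - -3\right) + 5\right)^{2}\right) = -1012 + \left(195 + 40401 + 16 \left(\left(3 + 3\right) + 5\right)^{2}\right) = -1012 + \left(195 + 40401 + 16 \left(6 + 5\right)^{2}\right) = -1012 + \left(195 + 40401 + 16 \cdot 11^{2}\right) = -1012 + \left(195 + 40401 + 16 \cdot 121\right) = -1012 + \left(195 + 40401 + 1936\right) = -1012 + 42532 = 41520$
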